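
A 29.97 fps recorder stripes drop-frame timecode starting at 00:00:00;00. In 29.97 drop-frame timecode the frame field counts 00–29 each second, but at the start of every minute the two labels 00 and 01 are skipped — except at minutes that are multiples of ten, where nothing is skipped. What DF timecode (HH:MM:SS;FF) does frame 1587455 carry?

14:42:48;03

Ten DF minutes hold 17982 frames, so frame 1587455 lies in block 88 (frames 1582416–1600397) with 5039 frames into that block.
The block's first minute is 1800 frames and the rest 1798 each; 5039 frames reaches minute 2, so 88 × 18 + 2 × 2 = 1588 labels have been skipped so far.
Adding those back, label number 1587455 + 1588 = 1589043 at 30 labels/s is 52968 s + 3 f = 14 h 42 min 48 s frame 3, i.e. 14:42:48;03.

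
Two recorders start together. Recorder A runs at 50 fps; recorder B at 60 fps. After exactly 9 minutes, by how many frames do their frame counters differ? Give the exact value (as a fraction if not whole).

9 min = 540 s.
A emits 50 × 540 = 27000 frames; B emits 60 × 540 = 32400.
Difference = 5400 frames; B is ahead of A.

5400 frames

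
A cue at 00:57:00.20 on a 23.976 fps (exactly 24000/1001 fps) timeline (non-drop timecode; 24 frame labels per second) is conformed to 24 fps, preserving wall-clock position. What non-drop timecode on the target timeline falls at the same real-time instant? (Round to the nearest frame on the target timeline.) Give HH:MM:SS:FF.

Source frame index: (0×3600 + 57×60 + 0) × 24 + 20 = 82100.
Real time: 82100 / (24000/1001) = 821821/240 s.
Target frame: (821821/240) × (24) = 821821/10 ≈ 82182.100 → 82182.
At 24 labels/s: frame 82182 → 00:57:04:06.

00:57:04:06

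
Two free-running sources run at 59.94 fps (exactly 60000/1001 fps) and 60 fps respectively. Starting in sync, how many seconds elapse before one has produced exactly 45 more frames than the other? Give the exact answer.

The gap grows by |60 − 60000/1001| = 60/1001 frames per second.
Time for a 45-frame gap: 45 ÷ (60/1001) = 750.75 s.

750.75 seconds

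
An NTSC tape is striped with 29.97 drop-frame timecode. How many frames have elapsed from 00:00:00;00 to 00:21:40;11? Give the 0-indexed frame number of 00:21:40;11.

38973

As if non-drop at 30 labels/s: (0 × 3600 + 21 × 60 + 40) × 30 + 11 = 39011.
Minute boundaries passed: 21; those not divisible by 10: 21 − 2 = 19; dropped labels = 2 × 19 = 38.
Actual frame index = 39011 − 38 = 38973.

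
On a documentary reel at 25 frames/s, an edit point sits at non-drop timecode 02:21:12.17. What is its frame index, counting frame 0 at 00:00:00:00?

Total seconds to the label: (2 × 3600 + 21 × 60 + 12) = 8472.
Frame index = 8472 × 25 + 17 = 211817.

frame 211817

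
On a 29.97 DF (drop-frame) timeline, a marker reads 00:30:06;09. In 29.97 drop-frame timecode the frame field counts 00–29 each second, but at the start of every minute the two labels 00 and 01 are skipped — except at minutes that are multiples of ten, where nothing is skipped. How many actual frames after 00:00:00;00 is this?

54135

Complete 10-minute blocks: 3, each 17982 frames → 53946.
Remaining 0 whole minutes in the current block: 0 frames.
Within the current minute: 6 × 30 + 9 = 189. Total = 53946 + 0 + 189 = 54135.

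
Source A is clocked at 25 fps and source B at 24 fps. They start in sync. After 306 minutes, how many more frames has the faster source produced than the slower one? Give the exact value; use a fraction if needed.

306 min = 18360 s.
A emits 25 × 18360 = 459000 frames; B emits 24 × 18360 = 440640.
Difference = 18360 frames; B is behind A.

18360 frames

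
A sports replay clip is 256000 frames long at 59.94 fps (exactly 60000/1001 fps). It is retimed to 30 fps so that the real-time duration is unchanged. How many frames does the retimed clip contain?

128128 frames

Target frames = source frames × (target rate / source rate) = 256000 × (30)/(60000/1001) = 256000 × 1001/2000 = 128128.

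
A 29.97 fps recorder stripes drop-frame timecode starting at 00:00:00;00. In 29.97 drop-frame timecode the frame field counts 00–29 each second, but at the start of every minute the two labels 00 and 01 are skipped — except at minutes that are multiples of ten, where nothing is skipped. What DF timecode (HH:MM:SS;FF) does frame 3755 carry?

Each 10-minute DF block holds 10 × 60 × 30 − 9 × 2 = 17982 frames. 3755 ÷ 17982 → 0 full blocks, remainder 3755.
Within the partial block the first minute is 1800 frames and each further minute 1798, so 2 further minute boundaries passed. Total skipped labels = 18 × 0 + 2 × 2 = 4.
Non-drop label index = 3755 + 4 = 3759; at 30 labels/s that is 00:02:05:09, i.e. DF 00:02:05;09.

00:02:05;09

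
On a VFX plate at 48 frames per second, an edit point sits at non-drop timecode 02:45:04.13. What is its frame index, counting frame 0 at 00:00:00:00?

Total seconds to the label: (2 × 3600 + 45 × 60 + 4) = 9904.
Frame index = 9904 × 48 + 13 = 475405.

475405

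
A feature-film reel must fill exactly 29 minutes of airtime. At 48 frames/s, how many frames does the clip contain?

83520 frames

29 min = 1740 s.
Frames = 1740 × 48 = 83520.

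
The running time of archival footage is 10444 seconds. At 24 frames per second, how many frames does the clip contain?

Frames = 10444 × 24 = 250656.

250656 frames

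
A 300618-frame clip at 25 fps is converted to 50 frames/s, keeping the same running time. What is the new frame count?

Target frames = source frames × (target rate / source rate) = 300618 × (50)/(25) = 300618 × 2 = 601236.

601236 frames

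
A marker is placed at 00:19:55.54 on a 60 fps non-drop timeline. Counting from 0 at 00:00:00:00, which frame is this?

71754

Total seconds to the label: (0 × 3600 + 19 × 60 + 55) = 1195.
Frame index = 1195 × 60 + 54 = 71754.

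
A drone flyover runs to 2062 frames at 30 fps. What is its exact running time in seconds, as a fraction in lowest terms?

1031/15 seconds

Running time = 2062 ÷ (30) = 2062 × 1/30 = 1031/15 s.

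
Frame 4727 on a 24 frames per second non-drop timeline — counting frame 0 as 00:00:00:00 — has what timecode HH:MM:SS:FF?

4727 ÷ 24 = 196 full seconds, remainder 23 frames.
196 s = 0 h 3 min 16 s.
Timecode: 00:03:16:23.

00:03:16:23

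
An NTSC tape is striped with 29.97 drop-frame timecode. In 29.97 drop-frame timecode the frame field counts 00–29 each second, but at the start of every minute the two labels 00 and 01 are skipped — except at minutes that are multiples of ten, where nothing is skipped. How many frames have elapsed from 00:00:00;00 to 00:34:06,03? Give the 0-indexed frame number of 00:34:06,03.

61321

As if non-drop at 30 labels/s: (0 × 3600 + 34 × 60 + 6) × 30 + 3 = 61383.
Minute boundaries passed: 34; those not divisible by 10: 34 − 3 = 31; dropped labels = 2 × 31 = 62.
Actual frame index = 61383 − 62 = 61321.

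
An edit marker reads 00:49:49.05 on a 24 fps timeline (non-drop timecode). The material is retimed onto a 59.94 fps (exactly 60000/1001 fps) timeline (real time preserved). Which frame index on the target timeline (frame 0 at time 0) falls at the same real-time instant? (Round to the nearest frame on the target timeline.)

Source frame index: (0×3600 + 49×60 + 49) × 24 + 5 = 71741.
Real time: 71741 / (24) = 71741/24 s.
Target frame: (71741/24) × (60000/1001) = 179352500/1001 ≈ 179173.327 → 179173.

frame 179173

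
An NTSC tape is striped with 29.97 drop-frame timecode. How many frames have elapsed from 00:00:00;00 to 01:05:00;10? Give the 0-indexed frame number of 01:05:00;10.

116892

Complete 10-minute blocks: 6, each 17982 frames → 107892.
Remaining 5 whole minutes in the current block: 1800 + 4 × 1798 = 8992 frames.
Within the current minute: 0 × 30 + 10 − 2 = 8 (labels ;00/;01 skipped at this minute). Total = 107892 + 8992 + 8 = 116892.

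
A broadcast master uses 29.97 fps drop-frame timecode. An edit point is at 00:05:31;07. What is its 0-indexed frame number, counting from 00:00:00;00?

Complete 10-minute blocks: 0, each 17982 frames → 0.
Remaining 5 whole minutes in the current block: 1800 + 4 × 1798 = 8992 frames.
Within the current minute: 31 × 30 + 7 − 2 = 935 (labels ;00/;01 skipped at this minute). Total = 0 + 8992 + 935 = 9927.

9927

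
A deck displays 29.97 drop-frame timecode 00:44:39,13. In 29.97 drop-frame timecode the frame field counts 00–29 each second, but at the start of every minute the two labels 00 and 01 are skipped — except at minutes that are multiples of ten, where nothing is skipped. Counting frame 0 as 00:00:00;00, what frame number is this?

Complete 10-minute blocks: 4, each 17982 frames → 71928.
Remaining 4 whole minutes in the current block: 1800 + 3 × 1798 = 7194 frames.
Within the current minute: 39 × 30 + 13 − 2 = 1181 (labels ;00/;01 skipped at this minute). Total = 71928 + 7194 + 1181 = 80303.

80303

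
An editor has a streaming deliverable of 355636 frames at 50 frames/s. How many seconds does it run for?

Running time = 355636 / (50) = 7112.72 s.

7112.72 seconds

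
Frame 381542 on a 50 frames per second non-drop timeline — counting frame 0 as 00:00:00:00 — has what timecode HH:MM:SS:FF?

02:07:10:42

381542 ÷ 50 = 7630 full seconds, remainder 42 frames.
7630 s = 2 h 7 min 10 s.
Timecode: 02:07:10:42.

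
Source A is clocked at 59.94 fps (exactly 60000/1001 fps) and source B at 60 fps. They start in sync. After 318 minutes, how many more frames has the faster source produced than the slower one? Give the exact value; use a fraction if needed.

318 min = 19080 s.
A emits 60000/1001 × 19080 = 1144800000/1001 frames; B emits 60 × 19080 = 1144800.
Difference = 1144800/1001 frames (≈ 1143.6563); B is ahead of A.

1144800/1001 frames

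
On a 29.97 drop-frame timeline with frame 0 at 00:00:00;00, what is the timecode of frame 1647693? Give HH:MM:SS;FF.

15:16:18;03

Ten DF minutes hold 17982 frames, so frame 1647693 lies in block 91 (frames 1636362–1654343) with 11331 frames into that block.
The block's first minute is 1800 frames and the rest 1798 each; 11331 frames reaches minute 6, so 91 × 18 + 6 × 2 = 1650 labels have been skipped so far.
Adding those back, label number 1647693 + 1650 = 1649343 at 30 labels/s is 54978 s + 3 f = 15 h 16 min 18 s frame 3, i.e. 15:16:18;03.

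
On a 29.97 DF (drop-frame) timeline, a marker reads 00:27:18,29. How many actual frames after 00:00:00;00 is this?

Complete 10-minute blocks: 2, each 17982 frames → 35964.
Remaining 7 whole minutes in the current block: 1800 + 6 × 1798 = 12588 frames.
Within the current minute: 18 × 30 + 29 − 2 = 567 (labels ;00/;01 skipped at this minute). Total = 35964 + 12588 + 567 = 49119.

49119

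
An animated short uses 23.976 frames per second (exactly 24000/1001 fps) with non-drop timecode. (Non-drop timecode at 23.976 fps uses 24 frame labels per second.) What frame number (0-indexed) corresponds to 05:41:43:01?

492073

Total seconds to the label: (5 × 3600 + 41 × 60 + 43) = 20503.
Frame index = 20503 × 24 + 1 = 492073.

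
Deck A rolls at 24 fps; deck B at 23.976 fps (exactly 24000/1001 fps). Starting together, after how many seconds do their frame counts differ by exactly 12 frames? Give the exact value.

500.5 seconds

The gap grows by |24000/1001 − 24| = 24/1001 frames per second.
Time for a 12-frame gap: 12 ÷ (24/1001) = 500.5 s.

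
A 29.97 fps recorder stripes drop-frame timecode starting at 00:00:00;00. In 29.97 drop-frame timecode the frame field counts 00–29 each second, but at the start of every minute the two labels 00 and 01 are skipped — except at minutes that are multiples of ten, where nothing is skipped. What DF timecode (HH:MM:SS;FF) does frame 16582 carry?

Each 10-minute DF block holds 10 × 60 × 30 − 9 × 2 = 17982 frames. 16582 ÷ 17982 → 0 full blocks, remainder 16582.
Within the partial block the first minute is 1800 frames and each further minute 1798, so 9 further minute boundaries passed. Total skipped labels = 18 × 0 + 2 × 9 = 18.
Non-drop label index = 16582 + 18 = 16600; at 30 labels/s that is 00:09:13:10, i.e. DF 00:09:13;10.

00:09:13;10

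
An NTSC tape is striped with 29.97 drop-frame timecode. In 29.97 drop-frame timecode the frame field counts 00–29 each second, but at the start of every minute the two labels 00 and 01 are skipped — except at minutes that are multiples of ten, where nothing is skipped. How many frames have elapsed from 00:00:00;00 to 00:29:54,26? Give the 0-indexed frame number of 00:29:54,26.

53792

Complete 10-minute blocks: 2, each 17982 frames → 35964.
Remaining 9 whole minutes in the current block: 1800 + 8 × 1798 = 16184 frames.
Within the current minute: 54 × 30 + 26 − 2 = 1644 (labels ;00/;01 skipped at this minute). Total = 35964 + 16184 + 1644 = 53792.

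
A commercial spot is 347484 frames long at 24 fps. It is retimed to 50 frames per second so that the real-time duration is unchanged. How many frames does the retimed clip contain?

723925 frames

Target frames = source frames × (target rate / source rate) = 347484 × (50)/(24) = 347484 × 25/12 = 723925.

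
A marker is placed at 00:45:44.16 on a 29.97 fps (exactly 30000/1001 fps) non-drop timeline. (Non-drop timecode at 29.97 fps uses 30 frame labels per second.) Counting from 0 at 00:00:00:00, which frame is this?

82336

Total seconds to the label: (0 × 3600 + 45 × 60 + 44) = 2744.
Frame index = 2744 × 30 + 16 = 82336.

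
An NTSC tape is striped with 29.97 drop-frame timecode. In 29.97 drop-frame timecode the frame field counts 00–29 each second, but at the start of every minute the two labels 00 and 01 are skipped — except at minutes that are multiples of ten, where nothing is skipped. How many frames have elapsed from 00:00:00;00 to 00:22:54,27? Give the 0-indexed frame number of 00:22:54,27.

As if non-drop at 30 labels/s: (0 × 3600 + 22 × 60 + 54) × 30 + 27 = 41247.
Minute boundaries passed: 22; those not divisible by 10: 22 − 2 = 20; dropped labels = 2 × 20 = 40.
Actual frame index = 41247 − 40 = 41207.

41207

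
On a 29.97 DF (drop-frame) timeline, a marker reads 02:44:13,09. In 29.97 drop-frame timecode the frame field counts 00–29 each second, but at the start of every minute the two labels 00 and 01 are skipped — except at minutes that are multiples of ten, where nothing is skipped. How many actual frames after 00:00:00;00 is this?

As if non-drop at 30 labels/s: (2 × 3600 + 44 × 60 + 13) × 30 + 9 = 295599.
Minute boundaries passed: 164; those not divisible by 10: 164 − 16 = 148; dropped labels = 2 × 148 = 296.
Actual frame index = 295599 − 296 = 295303.

295303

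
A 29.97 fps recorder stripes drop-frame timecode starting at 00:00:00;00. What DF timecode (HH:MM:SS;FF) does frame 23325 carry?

Ten DF minutes hold 17982 frames, so frame 23325 lies in block 1 (frames 17982–35963) with 5343 frames into that block.
The block's first minute is 1800 frames and the rest 1798 each; 5343 frames reaches minute 2, so 1 × 18 + 2 × 2 = 22 labels have been skipped so far.
Adding those back, label number 23325 + 22 = 23347 at 30 labels/s is 778 s + 7 f = 0 h 12 min 58 s frame 7, i.e. 00:12:58;07.

00:12:58;07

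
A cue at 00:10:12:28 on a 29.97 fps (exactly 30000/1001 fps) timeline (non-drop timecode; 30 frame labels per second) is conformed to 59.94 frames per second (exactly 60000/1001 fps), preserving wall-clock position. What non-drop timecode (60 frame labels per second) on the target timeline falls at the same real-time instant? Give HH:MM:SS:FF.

00:10:12:56

Source frame index: (0×3600 + 10×60 + 12) × 30 + 28 = 18388.
Real time: 18388 / (30000/1001) = 4601597/7500 s.
Target frame: (4601597/7500) × (60000/1001) = 36776.
At 60 labels/s: frame 36776 → 00:10:12:56.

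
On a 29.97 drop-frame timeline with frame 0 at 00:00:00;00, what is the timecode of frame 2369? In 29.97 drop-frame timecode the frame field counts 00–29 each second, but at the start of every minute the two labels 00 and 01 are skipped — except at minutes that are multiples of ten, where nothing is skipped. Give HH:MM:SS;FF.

Ten DF minutes hold 17982 frames, so frame 2369 lies in block 0 (frames 0–17981) with 2369 frames into that block.
The block's first minute is 1800 frames and the rest 1798 each; 2369 frames reaches minute 1, so 0 × 18 + 1 × 2 = 2 labels have been skipped so far.
Adding those back, label number 2369 + 2 = 2371 at 30 labels/s is 79 s + 1 f = 0 h 1 min 19 s frame 1, i.e. 00:01:19;01.

00:01:19;01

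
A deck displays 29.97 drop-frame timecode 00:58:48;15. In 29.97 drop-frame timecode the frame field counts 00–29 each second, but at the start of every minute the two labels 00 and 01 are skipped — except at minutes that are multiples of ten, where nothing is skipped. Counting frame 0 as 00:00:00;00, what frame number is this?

105749

As if non-drop at 30 labels/s: (0 × 3600 + 58 × 60 + 48) × 30 + 15 = 105855.
Minute boundaries passed: 58; those not divisible by 10: 58 − 5 = 53; dropped labels = 2 × 53 = 106.
Actual frame index = 105855 − 106 = 105749.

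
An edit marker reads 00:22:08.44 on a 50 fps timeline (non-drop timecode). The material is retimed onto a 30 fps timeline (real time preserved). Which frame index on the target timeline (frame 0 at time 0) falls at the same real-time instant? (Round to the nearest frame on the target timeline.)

Source frame index: (0×3600 + 22×60 + 8) × 50 + 44 = 66444.
Real time: 66444 / (50) = 33222/25 s.
Target frame: (33222/25) × (30) = 199332/5 ≈ 39866.400 → 39866.

frame 39866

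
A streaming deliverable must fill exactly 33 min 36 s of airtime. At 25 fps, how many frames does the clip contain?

33 min 36 s = 2016 s.
Frames = 2016 × 25 = 50400.

50400 frames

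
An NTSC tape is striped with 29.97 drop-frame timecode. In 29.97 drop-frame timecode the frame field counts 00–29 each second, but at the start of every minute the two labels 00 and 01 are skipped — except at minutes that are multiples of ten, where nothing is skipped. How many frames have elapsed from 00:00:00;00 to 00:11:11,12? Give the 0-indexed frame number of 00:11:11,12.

20122

Complete 10-minute blocks: 1, each 17982 frames → 17982.
Remaining 1 whole minute in the current block: 1800 + 0 × 1798 = 1800 frames.
Within the current minute: 11 × 30 + 12 − 2 = 340 (labels ;00/;01 skipped at this minute). Total = 17982 + 1800 + 340 = 20122.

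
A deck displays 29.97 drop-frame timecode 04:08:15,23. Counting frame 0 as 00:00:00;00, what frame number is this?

Complete 10-minute blocks: 24, each 17982 frames → 431568.
Remaining 8 whole minutes in the current block: 1800 + 7 × 1798 = 14386 frames.
Within the current minute: 15 × 30 + 23 − 2 = 471 (labels ;00/;01 skipped at this minute). Total = 431568 + 14386 + 471 = 446425.

446425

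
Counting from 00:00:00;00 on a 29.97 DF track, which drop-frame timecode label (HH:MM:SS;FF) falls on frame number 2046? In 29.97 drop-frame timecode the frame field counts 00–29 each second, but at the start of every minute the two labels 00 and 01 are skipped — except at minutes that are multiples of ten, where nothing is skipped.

00:01:08;08

Ten DF minutes hold 17982 frames, so frame 2046 lies in block 0 (frames 0–17981) with 2046 frames into that block.
The block's first minute is 1800 frames and the rest 1798 each; 2046 frames reaches minute 1, so 0 × 18 + 1 × 2 = 2 labels have been skipped so far.
Adding those back, label number 2046 + 2 = 2048 at 30 labels/s is 68 s + 8 f = 0 h 1 min 8 s frame 8, i.e. 00:01:08;08.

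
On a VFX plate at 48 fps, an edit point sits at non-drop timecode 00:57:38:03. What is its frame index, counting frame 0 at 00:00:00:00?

Total seconds to the label: (0 × 3600 + 57 × 60 + 38) = 3458.
Frame index = 3458 × 48 + 3 = 165987.

frame 165987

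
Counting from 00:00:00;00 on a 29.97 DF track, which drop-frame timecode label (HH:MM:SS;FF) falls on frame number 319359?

Each 10-minute DF block holds 10 × 60 × 30 − 9 × 2 = 17982 frames. 319359 ÷ 17982 → 17 full blocks, remainder 13665.
Within the partial block the first minute is 1800 frames and each further minute 1798, so 7 further minute boundaries passed. Total skipped labels = 18 × 17 + 2 × 7 = 320.
Non-drop label index = 319359 + 320 = 319679; at 30 labels/s that is 02:57:35:29, i.e. DF 02:57:35;29.

02:57:35;29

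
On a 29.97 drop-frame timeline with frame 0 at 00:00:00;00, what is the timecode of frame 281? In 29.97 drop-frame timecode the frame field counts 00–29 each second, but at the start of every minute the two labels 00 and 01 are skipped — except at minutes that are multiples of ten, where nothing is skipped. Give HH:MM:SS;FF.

00:00:09;11

Each 10-minute DF block holds 10 × 60 × 30 − 9 × 2 = 17982 frames. 281 ÷ 17982 → 0 full blocks, remainder 281.
Within the partial block the first minute is 1800 frames and each further minute 1798, so 0 further minute boundaries passed. Total skipped labels = 18 × 0 + 2 × 0 = 0.
Non-drop label index = 281 + 0 = 281; at 30 labels/s that is 00:00:09:11, i.e. DF 00:00:09;11.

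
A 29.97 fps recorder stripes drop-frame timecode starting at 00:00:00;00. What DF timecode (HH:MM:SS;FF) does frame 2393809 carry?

22:11:13;15

Each 10-minute DF block holds 10 × 60 × 30 − 9 × 2 = 17982 frames. 2393809 ÷ 17982 → 133 full blocks, remainder 2203.
Within the partial block the first minute is 1800 frames and each further minute 1798, so 1 further minute boundary passed. Total skipped labels = 18 × 133 + 2 × 1 = 2396.
Non-drop label index = 2393809 + 2396 = 2396205; at 30 labels/s that is 22:11:13:15, i.e. DF 22:11:13;15.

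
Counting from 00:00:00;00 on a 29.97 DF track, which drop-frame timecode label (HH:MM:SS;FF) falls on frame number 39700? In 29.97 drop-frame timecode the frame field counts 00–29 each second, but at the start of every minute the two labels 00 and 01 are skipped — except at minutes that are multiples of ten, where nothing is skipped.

Each 10-minute DF block holds 10 × 60 × 30 − 9 × 2 = 17982 frames. 39700 ÷ 17982 → 2 full blocks, remainder 3736.
Within the partial block the first minute is 1800 frames and each further minute 1798, so 2 further minute boundaries passed. Total skipped labels = 18 × 2 + 2 × 2 = 40.
Non-drop label index = 39700 + 40 = 39740; at 30 labels/s that is 00:22:04:20, i.e. DF 00:22:04;20.

00:22:04;20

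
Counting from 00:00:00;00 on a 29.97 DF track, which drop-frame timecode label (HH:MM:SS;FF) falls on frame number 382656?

03:32:47;28

Each 10-minute DF block holds 10 × 60 × 30 − 9 × 2 = 17982 frames. 382656 ÷ 17982 → 21 full blocks, remainder 5034.
Within the partial block the first minute is 1800 frames and each further minute 1798, so 2 further minute boundaries passed. Total skipped labels = 18 × 21 + 2 × 2 = 382.
Non-drop label index = 382656 + 382 = 383038; at 30 labels/s that is 03:32:47:28, i.e. DF 03:32:47;28.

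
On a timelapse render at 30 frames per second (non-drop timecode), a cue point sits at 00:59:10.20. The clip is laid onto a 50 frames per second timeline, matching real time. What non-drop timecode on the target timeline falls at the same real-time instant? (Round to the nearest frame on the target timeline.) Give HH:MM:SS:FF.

Source frame index: (0×3600 + 59×60 + 10) × 30 + 20 = 106520.
Real time: 106520 / (30) = 10652/3 s.
Target frame: (10652/3) × (50) = 532600/3 ≈ 177533.333 → 177533.
At 50 labels/s: frame 177533 → 00:59:10:33.

00:59:10:33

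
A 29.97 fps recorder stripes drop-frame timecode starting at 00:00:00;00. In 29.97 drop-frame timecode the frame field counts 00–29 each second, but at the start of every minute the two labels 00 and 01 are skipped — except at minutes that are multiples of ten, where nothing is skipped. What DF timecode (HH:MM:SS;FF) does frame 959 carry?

00:00:31;29

Ten DF minutes hold 17982 frames, so frame 959 lies in block 0 (frames 0–17981) with 959 frames into that block.
The block's first minute is 1800 frames and the rest 1798 each; 959 frames reaches minute 0, so 0 × 18 + 0 × 2 = 0 labels have been skipped so far.
Adding those back, label number 959 + 0 = 959 at 30 labels/s is 31 s + 29 f = 0 h 0 min 31 s frame 29, i.e. 00:00:31;29.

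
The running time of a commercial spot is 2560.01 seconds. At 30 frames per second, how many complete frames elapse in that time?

76800 frames

Frames = 2560.01 × 30 = 768003/10 ≈ 76800.3000.
Complete frames: 76800.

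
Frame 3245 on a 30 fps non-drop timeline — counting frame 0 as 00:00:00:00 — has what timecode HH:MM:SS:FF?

3245 ÷ 30 = 108 full seconds, remainder 5 frames.
108 s = 0 h 1 min 48 s.
Timecode: 00:01:48:05.

00:01:48:05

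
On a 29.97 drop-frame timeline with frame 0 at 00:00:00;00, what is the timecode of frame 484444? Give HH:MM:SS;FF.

04:29:24;10

Each 10-minute DF block holds 10 × 60 × 30 − 9 × 2 = 17982 frames. 484444 ÷ 17982 → 26 full blocks, remainder 16912.
Within the partial block the first minute is 1800 frames and each further minute 1798, so 9 further minute boundaries passed. Total skipped labels = 18 × 26 + 2 × 9 = 486.
Non-drop label index = 484444 + 486 = 484930; at 30 labels/s that is 04:29:24:10, i.e. DF 04:29:24;10.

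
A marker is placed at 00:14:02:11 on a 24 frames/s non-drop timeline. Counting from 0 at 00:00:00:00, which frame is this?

frame 20219

Total seconds to the label: (0 × 3600 + 14 × 60 + 2) = 842.
Frame index = 842 × 24 + 11 = 20219.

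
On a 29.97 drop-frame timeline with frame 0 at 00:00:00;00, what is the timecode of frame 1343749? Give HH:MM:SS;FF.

Each 10-minute DF block holds 10 × 60 × 30 − 9 × 2 = 17982 frames. 1343749 ÷ 17982 → 74 full blocks, remainder 13081.
Within the partial block the first minute is 1800 frames and each further minute 1798, so 7 further minute boundaries passed. Total skipped labels = 18 × 74 + 2 × 7 = 1346.
Non-drop label index = 1343749 + 1346 = 1345095; at 30 labels/s that is 12:27:16:15, i.e. DF 12:27:16;15.

12:27:16;15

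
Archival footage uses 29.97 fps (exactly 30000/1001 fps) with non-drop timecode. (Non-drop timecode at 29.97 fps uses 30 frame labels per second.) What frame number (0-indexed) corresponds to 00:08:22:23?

15083

Total seconds to the label: (0 × 3600 + 8 × 60 + 22) = 502.
Frame index = 502 × 30 + 23 = 15083.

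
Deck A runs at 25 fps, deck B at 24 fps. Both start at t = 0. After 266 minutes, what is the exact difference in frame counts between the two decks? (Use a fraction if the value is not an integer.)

15960 frames

266 min = 15960 s.
A emits 25 × 15960 = 399000 frames; B emits 24 × 15960 = 383040.
Difference = 15960 frames; B is behind A.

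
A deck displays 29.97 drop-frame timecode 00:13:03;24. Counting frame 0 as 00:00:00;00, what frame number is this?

23490

As if non-drop at 30 labels/s: (0 × 3600 + 13 × 60 + 3) × 30 + 24 = 23514.
Minute boundaries passed: 13; those not divisible by 10: 13 − 1 = 12; dropped labels = 2 × 12 = 24.
Actual frame index = 23514 − 24 = 23490.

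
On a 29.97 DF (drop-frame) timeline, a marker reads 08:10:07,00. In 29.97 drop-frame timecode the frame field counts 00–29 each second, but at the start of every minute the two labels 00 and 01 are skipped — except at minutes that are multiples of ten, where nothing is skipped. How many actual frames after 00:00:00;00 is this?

Complete 10-minute blocks: 49, each 17982 frames → 881118.
Remaining 0 whole minutes in the current block: 0 frames.
Within the current minute: 7 × 30 + 0 = 210. Total = 881118 + 0 + 210 = 881328.

881328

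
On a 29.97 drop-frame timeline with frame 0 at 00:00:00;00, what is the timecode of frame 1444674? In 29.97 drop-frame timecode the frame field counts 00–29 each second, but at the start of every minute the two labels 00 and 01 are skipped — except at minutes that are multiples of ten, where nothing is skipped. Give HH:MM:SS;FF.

13:23:24;00

Ten DF minutes hold 17982 frames, so frame 1444674 lies in block 80 (frames 1438560–1456541) with 6114 frames into that block.
The block's first minute is 1800 frames and the rest 1798 each; 6114 frames reaches minute 3, so 80 × 18 + 3 × 2 = 1446 labels have been skipped so far.
Adding those back, label number 1444674 + 1446 = 1446120 at 30 labels/s is 48204 s + 0 f = 13 h 23 min 24 s frame 0, i.e. 13:23:24;00.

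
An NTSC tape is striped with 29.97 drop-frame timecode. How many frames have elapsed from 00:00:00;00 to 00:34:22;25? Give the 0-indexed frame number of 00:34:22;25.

Complete 10-minute blocks: 3, each 17982 frames → 53946.
Remaining 4 whole minutes in the current block: 1800 + 3 × 1798 = 7194 frames.
Within the current minute: 22 × 30 + 25 − 2 = 683 (labels ;00/;01 skipped at this minute). Total = 53946 + 7194 + 683 = 61823.

61823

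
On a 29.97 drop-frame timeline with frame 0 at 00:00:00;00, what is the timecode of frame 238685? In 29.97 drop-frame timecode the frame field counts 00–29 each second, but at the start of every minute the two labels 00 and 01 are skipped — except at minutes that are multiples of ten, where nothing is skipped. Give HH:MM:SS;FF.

Ten DF minutes hold 17982 frames, so frame 238685 lies in block 13 (frames 233766–251747) with 4919 frames into that block.
The block's first minute is 1800 frames and the rest 1798 each; 4919 frames reaches minute 2, so 13 × 18 + 2 × 2 = 238 labels have been skipped so far.
Adding those back, label number 238685 + 238 = 238923 at 30 labels/s is 7964 s + 3 f = 2 h 12 min 44 s frame 3, i.e. 02:12:44;03.

02:12:44;03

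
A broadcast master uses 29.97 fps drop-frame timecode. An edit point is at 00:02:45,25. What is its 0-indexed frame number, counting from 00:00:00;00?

4971

As if non-drop at 30 labels/s: (0 × 3600 + 2 × 60 + 45) × 30 + 25 = 4975.
Minute boundaries passed: 2; those not divisible by 10: 2 − 0 = 2; dropped labels = 2 × 2 = 4.
Actual frame index = 4975 − 4 = 4971.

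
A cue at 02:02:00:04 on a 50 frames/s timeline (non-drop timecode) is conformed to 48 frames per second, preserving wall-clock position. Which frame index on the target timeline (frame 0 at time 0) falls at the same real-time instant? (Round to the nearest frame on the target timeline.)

frame 351364

Source frame index: (2×3600 + 2×60 + 0) × 50 + 4 = 366004.
Real time: 366004 / (50) = 183002/25 s.
Target frame: (183002/25) × (48) = 8784096/25 ≈ 351363.840 → 351364.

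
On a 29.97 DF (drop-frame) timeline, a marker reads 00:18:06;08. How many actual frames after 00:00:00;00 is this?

As if non-drop at 30 labels/s: (0 × 3600 + 18 × 60 + 6) × 30 + 8 = 32588.
Minute boundaries passed: 18; those not divisible by 10: 18 − 1 = 17; dropped labels = 2 × 17 = 34.
Actual frame index = 32588 − 34 = 32554.

32554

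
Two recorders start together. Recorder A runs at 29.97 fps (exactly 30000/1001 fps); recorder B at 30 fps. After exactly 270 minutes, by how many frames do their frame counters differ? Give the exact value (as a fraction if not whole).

270 min = 16200 s.
A emits 30000/1001 × 16200 = 486000000/1001 frames; B emits 30 × 16200 = 486000.
Difference = 486000/1001 frames (≈ 485.5145); B is ahead of A.

486000/1001 frames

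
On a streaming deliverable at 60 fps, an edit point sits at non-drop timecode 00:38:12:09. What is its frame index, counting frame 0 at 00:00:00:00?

frame 137529

Total seconds to the label: (0 × 3600 + 38 × 60 + 12) = 2292.
Frame index = 2292 × 60 + 9 = 137529.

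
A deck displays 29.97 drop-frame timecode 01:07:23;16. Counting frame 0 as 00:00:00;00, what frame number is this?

As if non-drop at 30 labels/s: (1 × 3600 + 7 × 60 + 23) × 30 + 16 = 121306.
Minute boundaries passed: 67; those not divisible by 10: 67 − 6 = 61; dropped labels = 2 × 61 = 122.
Actual frame index = 121306 − 122 = 121184.

121184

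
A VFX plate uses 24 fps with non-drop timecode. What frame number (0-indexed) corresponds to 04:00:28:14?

Total seconds to the label: (4 × 3600 + 0 × 60 + 28) = 14428.
Frame index = 14428 × 24 + 14 = 346286.

frame 346286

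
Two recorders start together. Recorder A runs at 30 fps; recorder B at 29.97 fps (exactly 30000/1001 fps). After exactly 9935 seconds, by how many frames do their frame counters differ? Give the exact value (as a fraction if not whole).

A emits 30 × 9935 = 298050 frames; B emits 30000/1001 × 9935 = 298050000/1001.
Difference = 298050/1001 frames (≈ 297.7522); B is behind A.

298050/1001 frames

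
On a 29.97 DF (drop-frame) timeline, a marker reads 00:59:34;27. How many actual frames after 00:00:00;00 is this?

107139

As if non-drop at 30 labels/s: (0 × 3600 + 59 × 60 + 34) × 30 + 27 = 107247.
Minute boundaries passed: 59; those not divisible by 10: 59 − 5 = 54; dropped labels = 2 × 54 = 108.
Actual frame index = 107247 − 108 = 107139.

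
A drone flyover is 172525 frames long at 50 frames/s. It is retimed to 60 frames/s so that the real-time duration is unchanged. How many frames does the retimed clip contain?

207030 frames

Target frames = source frames × (target rate / source rate) = 172525 × (60)/(50) = 172525 × 6/5 = 207030.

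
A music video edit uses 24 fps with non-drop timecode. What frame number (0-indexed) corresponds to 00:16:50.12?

24252

Total seconds to the label: (0 × 3600 + 16 × 60 + 50) = 1010.
Frame index = 1010 × 24 + 12 = 24252.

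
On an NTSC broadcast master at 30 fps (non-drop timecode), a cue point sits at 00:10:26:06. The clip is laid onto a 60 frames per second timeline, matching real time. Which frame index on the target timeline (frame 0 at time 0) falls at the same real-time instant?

frame 37572

Source frame index: (0×3600 + 10×60 + 26) × 30 + 6 = 18786.
Real time: 18786 / (30) = 3131/5 s.
Target frame: (3131/5) × (60) = 37572.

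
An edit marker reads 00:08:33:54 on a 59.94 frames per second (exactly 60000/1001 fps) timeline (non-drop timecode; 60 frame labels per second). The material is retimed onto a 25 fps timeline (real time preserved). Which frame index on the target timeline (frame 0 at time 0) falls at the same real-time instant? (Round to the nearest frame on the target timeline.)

Source frame index: (0×3600 + 8×60 + 33) × 60 + 54 = 30834.
Real time: 30834 / (60000/1001) = 5144139/10000 s.
Target frame: (5144139/10000) × (25) = 5144139/400 ≈ 12860.347 → 12860.

frame 12860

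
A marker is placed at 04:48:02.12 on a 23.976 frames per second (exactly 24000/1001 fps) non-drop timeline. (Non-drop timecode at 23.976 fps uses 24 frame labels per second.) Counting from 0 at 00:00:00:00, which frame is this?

414780

Total seconds to the label: (4 × 3600 + 48 × 60 + 2) = 17282.
Frame index = 17282 × 24 + 12 = 414780.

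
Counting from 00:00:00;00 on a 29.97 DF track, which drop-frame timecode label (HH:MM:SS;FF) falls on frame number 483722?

Each 10-minute DF block holds 10 × 60 × 30 − 9 × 2 = 17982 frames. 483722 ÷ 17982 → 26 full blocks, remainder 16190.
Within the partial block the first minute is 1800 frames and each further minute 1798, so 9 further minute boundaries passed. Total skipped labels = 18 × 26 + 2 × 9 = 486.
Non-drop label index = 483722 + 486 = 484208; at 30 labels/s that is 04:29:00:08, i.e. DF 04:29:00;08.

04:29:00;08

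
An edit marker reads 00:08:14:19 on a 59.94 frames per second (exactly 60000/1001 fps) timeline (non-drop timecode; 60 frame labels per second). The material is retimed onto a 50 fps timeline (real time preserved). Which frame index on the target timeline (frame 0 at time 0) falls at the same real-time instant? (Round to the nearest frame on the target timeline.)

Source frame index: (0×3600 + 8×60 + 14) × 60 + 19 = 29659.
Real time: 29659 / (60000/1001) = 29688659/60000 s.
Target frame: (29688659/60000) × (50) = 29688659/1200 ≈ 24740.549 → 24741.

frame 24741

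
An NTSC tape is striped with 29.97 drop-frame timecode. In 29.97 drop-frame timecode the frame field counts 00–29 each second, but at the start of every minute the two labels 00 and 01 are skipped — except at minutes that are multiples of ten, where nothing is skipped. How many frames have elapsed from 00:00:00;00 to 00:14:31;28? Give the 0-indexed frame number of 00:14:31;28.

As if non-drop at 30 labels/s: (0 × 3600 + 14 × 60 + 31) × 30 + 28 = 26158.
Minute boundaries passed: 14; those not divisible by 10: 14 − 1 = 13; dropped labels = 2 × 13 = 26.
Actual frame index = 26158 − 26 = 26132.

26132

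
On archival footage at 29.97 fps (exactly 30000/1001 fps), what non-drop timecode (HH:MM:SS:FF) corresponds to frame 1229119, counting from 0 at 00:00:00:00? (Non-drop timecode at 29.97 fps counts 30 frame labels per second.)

1229119 ÷ 30 = 40970 full seconds, remainder 19 frames.
40970 s = 11 h 22 min 50 s.
Timecode: 11:22:50:19.

11:22:50:19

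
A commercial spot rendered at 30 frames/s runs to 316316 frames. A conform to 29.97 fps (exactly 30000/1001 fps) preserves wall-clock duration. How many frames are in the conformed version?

316000 frames

Target frames = source frames × (target rate / source rate) = 316316 × (30000/1001)/(30) = 316316 × 1000/1001 = 316000.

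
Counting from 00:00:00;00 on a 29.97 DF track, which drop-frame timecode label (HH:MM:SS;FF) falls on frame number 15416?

Each 10-minute DF block holds 10 × 60 × 30 − 9 × 2 = 17982 frames. 15416 ÷ 17982 → 0 full blocks, remainder 15416.
Within the partial block the first minute is 1800 frames and each further minute 1798, so 8 further minute boundaries passed. Total skipped labels = 18 × 0 + 2 × 8 = 16.
Non-drop label index = 15416 + 16 = 15432; at 30 labels/s that is 00:08:34:12, i.e. DF 00:08:34;12.

00:08:34;12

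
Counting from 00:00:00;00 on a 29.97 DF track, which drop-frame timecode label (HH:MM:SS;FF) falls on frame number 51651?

00:28:43;13

Ten DF minutes hold 17982 frames, so frame 51651 lies in block 2 (frames 35964–53945) with 15687 frames into that block.
The block's first minute is 1800 frames and the rest 1798 each; 15687 frames reaches minute 8, so 2 × 18 + 8 × 2 = 52 labels have been skipped so far.
Adding those back, label number 51651 + 52 = 51703 at 30 labels/s is 1723 s + 13 f = 0 h 28 min 43 s frame 13, i.e. 00:28:43;13.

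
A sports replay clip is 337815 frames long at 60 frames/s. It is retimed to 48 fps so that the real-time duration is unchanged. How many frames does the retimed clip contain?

270252 frames

Target frames = source frames × (target rate / source rate) = 337815 × (48)/(60) = 337815 × 4/5 = 270252.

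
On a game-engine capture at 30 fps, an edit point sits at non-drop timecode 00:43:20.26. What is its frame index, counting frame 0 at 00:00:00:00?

Total seconds to the label: (0 × 3600 + 43 × 60 + 20) = 2600.
Frame index = 2600 × 30 + 26 = 78026.

frame 78026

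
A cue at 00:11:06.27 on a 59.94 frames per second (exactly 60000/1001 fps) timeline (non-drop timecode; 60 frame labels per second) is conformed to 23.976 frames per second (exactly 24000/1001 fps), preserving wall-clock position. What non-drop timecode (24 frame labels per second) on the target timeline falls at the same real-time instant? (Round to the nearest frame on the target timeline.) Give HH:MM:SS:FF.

00:11:06:11

Source frame index: (0×3600 + 11×60 + 6) × 60 + 27 = 39987.
Real time: 39987 / (60000/1001) = 13342329/20000 s.
Target frame: (13342329/20000) × (24000/1001) = 79974/5 ≈ 15994.800 → 15995.
At 24 labels/s: frame 15995 → 00:11:06:11.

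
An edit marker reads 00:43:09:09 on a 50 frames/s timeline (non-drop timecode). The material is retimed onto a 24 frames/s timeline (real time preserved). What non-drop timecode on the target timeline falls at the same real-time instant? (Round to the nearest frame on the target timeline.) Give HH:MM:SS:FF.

Source frame index: (0×3600 + 43×60 + 9) × 50 + 9 = 129459.
Real time: 129459 / (50) = 129459/50 s.
Target frame: (129459/50) × (24) = 1553508/25 ≈ 62140.320 → 62140.
At 24 labels/s: frame 62140 → 00:43:09:04.

00:43:09:04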